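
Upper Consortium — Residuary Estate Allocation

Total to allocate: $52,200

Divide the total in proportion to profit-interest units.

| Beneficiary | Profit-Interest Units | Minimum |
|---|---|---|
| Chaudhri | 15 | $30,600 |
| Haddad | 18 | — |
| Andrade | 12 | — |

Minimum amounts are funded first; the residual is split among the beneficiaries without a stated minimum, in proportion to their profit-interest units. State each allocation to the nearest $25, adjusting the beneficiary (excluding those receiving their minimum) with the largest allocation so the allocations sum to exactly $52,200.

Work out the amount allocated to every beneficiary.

Minimums first: Chaudhri $30,600. Balance $21,600.
Balance split over remaining profit-interest units 30: Haddad 12,960.00 → $12,950; Andrade 8,640.00 → $8,650.

Chaudhri: $30,600 · Haddad: $12,950 · Andrade: $8,650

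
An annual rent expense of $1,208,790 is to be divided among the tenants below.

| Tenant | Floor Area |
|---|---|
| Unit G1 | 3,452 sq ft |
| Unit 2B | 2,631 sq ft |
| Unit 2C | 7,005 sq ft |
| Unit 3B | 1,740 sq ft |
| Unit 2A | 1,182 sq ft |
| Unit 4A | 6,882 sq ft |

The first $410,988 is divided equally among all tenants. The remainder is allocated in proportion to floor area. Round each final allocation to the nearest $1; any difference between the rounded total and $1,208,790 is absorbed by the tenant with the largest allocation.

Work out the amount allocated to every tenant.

First tranche $410,988 split equally: $68,498 each.
Remainder $797,802 by floor area (total 22,892): Unit G1 120,304.58 → $120,305; Unit 2B 91,692.17 → $91,692; Unit 2C 244,129.08 → $244,129; Unit 3B 60,640.20 → $60,640; Unit 2A 41,193.52 → $41,194; Unit 4A 239,842.45 → $239,842.
Totals: Unit G1 $68,498 + $120,305 = $188,803; Unit 2B $68,498 + $91,692 = $160,190; Unit 2C $68,498 + $244,129 = $312,627; Unit 3B $68,498 + $60,640 = $129,138; Unit 2A $68,498 + $41,194 = $109,692; Unit 4A $68,498 + $239,842 = $308,340.

Unit G1: $188,803; Unit 2B: $160,190; Unit 2C: $312,627; Unit 3B: $129,138; Unit 2A: $109,692; Unit 4A: $308,340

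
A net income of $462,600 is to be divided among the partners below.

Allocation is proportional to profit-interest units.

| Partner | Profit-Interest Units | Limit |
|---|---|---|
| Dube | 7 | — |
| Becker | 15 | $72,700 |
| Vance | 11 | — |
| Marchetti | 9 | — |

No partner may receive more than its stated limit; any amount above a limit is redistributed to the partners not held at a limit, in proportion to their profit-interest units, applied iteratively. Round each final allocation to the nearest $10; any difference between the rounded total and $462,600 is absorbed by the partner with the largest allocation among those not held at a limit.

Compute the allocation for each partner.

Dube: $101,090; Becker: $72,700; Vance: $158,840; Marchetti: $129,970

Profit-interest units total: 42.
Unconstrained shares: Dube 77,100.00; Becker 165,214.29; Vance 121,157.14; Marchetti 99,128.57.
Held at cap: Becker ($72,700); residual $389,900 reallocated over remaining profit-interest units 27.
Shares after redistribution: Dube 101,085.19 → $101,090; Vance 158,848.15 → $158,850; Marchetti 129,966.67 → $129,970.
Rounding difference −$10 applied to Vance → $158,840.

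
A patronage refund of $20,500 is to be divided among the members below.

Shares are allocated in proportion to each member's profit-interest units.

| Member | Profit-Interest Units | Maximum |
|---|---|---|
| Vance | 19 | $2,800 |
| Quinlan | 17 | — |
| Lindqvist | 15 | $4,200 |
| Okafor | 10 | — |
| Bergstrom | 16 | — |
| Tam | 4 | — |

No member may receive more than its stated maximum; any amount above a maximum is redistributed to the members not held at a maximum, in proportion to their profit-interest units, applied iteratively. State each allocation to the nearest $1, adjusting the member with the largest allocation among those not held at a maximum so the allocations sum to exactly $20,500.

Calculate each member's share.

Sum of profit-interest units: 81.
Pro-rata shares before constraints: Vance 4,808.64; Quinlan 4,302.47; Lindqvist 3,796.30; Okafor 2,530.86; Bergstrom 4,049.38; Tam 1,012.35.
Cap binds for Vance ($2,800); balance $17,700 reallocated over remaining profit-interest units 62.
Cap binds for Lindqvist ($4,200); balance $13,500 reallocated over remaining profit-interest units 47.
Redistributed shares: Quinlan 4,882.98 → $4,883; Okafor 2,872.34 → $2,872; Bergstrom 4,595.74 → $4,596; Tam 1,148.94 → $1,149.

Vance: $2,800 | Quinlan: $4,883 | Lindqvist: $4,200 | Okafor: $2,872 | Bergstrom: $4,596 | Tam: $1,149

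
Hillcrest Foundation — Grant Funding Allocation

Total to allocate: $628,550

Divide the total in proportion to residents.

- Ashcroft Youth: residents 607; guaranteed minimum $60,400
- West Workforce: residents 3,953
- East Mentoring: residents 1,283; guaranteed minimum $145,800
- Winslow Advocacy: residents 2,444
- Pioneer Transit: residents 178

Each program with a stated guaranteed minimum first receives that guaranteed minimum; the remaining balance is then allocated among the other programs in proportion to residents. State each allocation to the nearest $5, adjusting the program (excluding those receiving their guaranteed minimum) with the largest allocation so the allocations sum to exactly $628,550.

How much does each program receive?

Ashcroft Youth: $60,400 | West Workforce: $253,925 | East Mentoring: $145,800 | Winslow Advocacy: $156,990 | Pioneer Transit: $11,435

Minimums first: Ashcroft Youth $60,400; East Mentoring $145,800. Remaining pool $422,350.
Remaining pool split over remaining residents 6,575: West Workforce 253,923.89 → $253,925; Winslow Advocacy 156,992.15 → $156,990; Pioneer Transit 11,433.96 → $11,435.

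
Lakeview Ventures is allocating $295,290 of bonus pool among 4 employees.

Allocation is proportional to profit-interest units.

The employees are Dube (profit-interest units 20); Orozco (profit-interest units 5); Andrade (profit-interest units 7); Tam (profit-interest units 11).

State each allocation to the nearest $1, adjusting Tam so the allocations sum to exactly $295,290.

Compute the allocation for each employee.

Dube: $137,344 · Orozco: $34,336 · Andrade: $48,070 · Tam: $75,540

Combined profit-interest units = 43.
Proportional shares: Dube 20/43 × $295,290 = 137,344.19; Orozco 5/43 × $295,290 = 34,336.05; Andrade 7/43 × $295,290 = 48,070.47; Tam 11/43 × $295,290 = 75,539.30.
At nearest $1: Dube $137,344; Orozco $34,336; Andrade $48,070; Tam $75,539. Sum = $295,289.
Difference $295,290 − $295,289 = +$1 applied to Tam: Tam becomes $75,540.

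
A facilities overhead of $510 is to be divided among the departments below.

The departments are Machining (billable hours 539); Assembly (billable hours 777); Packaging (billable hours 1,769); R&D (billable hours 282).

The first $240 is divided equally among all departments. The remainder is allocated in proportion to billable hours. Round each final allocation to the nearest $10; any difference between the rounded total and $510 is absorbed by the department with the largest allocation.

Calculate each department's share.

Machining: $100 · Assembly: $120 · Packaging: $210 · R&D: $80

First tranche $240 split equally: $60 each.
Remainder $270 by billable hours (total 3,367): Machining 43.22 → $40; Assembly 62.31 → $60; Packaging 141.86 → $140; R&D 22.61 → $20.
Rounding difference +$10 on remainder applied to Packaging.
Totals: Machining $60 + $40 = $100; Assembly $60 + $60 = $120; Packaging $60 + $150 = $210; R&D $60 + $20 = $80.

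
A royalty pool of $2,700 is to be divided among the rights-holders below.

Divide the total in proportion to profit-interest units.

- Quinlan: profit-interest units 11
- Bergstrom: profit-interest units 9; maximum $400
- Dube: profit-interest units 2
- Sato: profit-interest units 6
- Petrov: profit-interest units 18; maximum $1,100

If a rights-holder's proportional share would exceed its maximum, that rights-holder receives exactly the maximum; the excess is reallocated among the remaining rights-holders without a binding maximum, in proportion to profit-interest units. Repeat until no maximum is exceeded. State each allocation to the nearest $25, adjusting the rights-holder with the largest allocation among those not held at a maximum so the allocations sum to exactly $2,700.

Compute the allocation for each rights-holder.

Quinlan: $700 · Bergstrom: $400 · Dube: $125 · Sato: $375 · Petrov: $1,100

Total profit-interest units = 46.
Proportional shares (ignoring caps): Quinlan 645.65; Bergstrom 528.26; Dube 117.39; Sato 352.17; Petrov 1,056.52.
Held at cap: Bergstrom ($400); remaining pool $2,300 reallocated over remaining profit-interest units 37.
Held at cap: Petrov ($1,100); remaining pool $1,200 reallocated over remaining profit-interest units 19.
Redistributed shares: Quinlan 694.74 → $700; Dube 126.32 → $125; Sato 378.95 → $375.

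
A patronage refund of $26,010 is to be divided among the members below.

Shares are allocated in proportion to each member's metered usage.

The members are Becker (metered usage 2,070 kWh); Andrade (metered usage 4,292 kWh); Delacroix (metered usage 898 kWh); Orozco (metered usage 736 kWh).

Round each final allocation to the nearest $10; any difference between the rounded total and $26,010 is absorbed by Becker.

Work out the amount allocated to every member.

Becker: $6,740 · Andrade: $13,960 · Delacroix: $2,920 · Orozco: $2,390

Metered usage total: 7,996.
Proportional shares: Becker 2,070/7,996 × $26,010 = 6,733.45; Andrade 4,292/7,996 × $26,010 = 13,961.35; Delacroix 898/7,996 × $26,010 = 2,921.08; Orozco 736/7,996 × $26,010 = 2,394.12.
Rounded to nearest $10: Becker $6,730; Andrade $13,960; Delacroix $2,920; Orozco $2,390. Sum = $26,000.
Difference $26,010 − $26,000 = +$10 applied to Becker: Becker becomes $6,740.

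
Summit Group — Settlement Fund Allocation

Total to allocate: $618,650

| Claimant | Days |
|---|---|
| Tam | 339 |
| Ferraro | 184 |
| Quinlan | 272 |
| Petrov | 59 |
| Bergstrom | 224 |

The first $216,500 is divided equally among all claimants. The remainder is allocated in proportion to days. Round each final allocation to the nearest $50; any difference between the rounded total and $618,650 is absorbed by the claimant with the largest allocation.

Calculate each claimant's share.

First tranche $216,500 split equally: $43,300 each.
Remainder $402,150 by days (total 1,078): Tam 126,464.61 → $126,450; Ferraro 68,641.56 → $68,650; Quinlan 101,470.13 → $101,450; Petrov 22,010.06 → $22,000; Bergstrom 83,563.64 → $83,550.
Rounding difference +$50 on remainder applied to Tam.
Totals: Tam $43,300 + $126,500 = $169,800; Ferraro $43,300 + $68,650 = $111,950; Quinlan $43,300 + $101,450 = $144,750; Petrov $43,300 + $22,000 = $65,300; Bergstrom $43,300 + $83,550 = $126,850.

Tam: $169,800 | Ferraro: $111,950 | Quinlan: $144,750 | Petrov: $65,300 | Bergstrom: $126,850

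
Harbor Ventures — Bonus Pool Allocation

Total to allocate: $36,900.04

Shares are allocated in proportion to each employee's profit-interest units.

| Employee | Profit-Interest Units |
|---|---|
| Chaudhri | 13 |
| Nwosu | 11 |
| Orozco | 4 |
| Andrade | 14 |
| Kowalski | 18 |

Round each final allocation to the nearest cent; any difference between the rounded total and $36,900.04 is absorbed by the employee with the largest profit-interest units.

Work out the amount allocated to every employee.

Chaudhri: $7,995.01 · Nwosu: $6,765.01 · Orozco: $2,460.00 · Andrade: $8,610.01 · Kowalski: $11,070.01

Total profit-interest units = 13 + 11 + 4 + 14 + 18 = 60.
Unrounded shares: Chaudhri 7,995.0087; Nwosu 6,765.0073; Orozco 2,460.0027; Andrade 8,610.0093; Kowalski 11,070.0120.
After rounding (cent): Chaudhri $7,995.01; Nwosu $6,765.01; Orozco $2,460.00; Andrade $8,610.01; Kowalski $11,070.01. Sum = $36,900.04.
Rounded total matches; no reconciliation needed.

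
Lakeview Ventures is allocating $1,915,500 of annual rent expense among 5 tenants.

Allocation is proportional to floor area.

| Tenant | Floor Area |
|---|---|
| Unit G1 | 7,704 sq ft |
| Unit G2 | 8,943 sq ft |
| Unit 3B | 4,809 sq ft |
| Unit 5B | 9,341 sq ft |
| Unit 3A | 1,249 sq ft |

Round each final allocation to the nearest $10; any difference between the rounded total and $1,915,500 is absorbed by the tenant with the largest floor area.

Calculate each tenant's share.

Unit G1: $460,490 | Unit G2: $534,550 | Unit 3B: $287,450 | Unit 5B: $558,350 | Unit 3A: $74,660

Sum of floor area: 7,704 + 8,943 + 4,809 + 9,341 + 1,249 = 32,046.
Raw shares: Unit G1 460,494.66; Unit G2 534,553.97; Unit 3B 287,450.52; Unit 5B 558,343.80; Unit 3A 74,657.04.
After rounding ($10): Unit G1 $460,490; Unit G2 $534,550; Unit 3B $287,450; Unit 5B $558,340; Unit 3A $74,660. Sum = $1,915,490.
Difference $1,915,500 − $1,915,490 = +$10 applied to largest floor area (Unit 5B): Unit 5B becomes $558,350.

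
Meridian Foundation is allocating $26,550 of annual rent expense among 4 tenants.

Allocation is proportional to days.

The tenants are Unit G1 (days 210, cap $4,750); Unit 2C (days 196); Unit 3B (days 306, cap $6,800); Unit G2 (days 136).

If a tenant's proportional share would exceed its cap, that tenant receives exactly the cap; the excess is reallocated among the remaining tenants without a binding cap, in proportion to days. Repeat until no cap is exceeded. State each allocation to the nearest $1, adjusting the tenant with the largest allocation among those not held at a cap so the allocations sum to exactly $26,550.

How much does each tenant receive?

Sum of days: 848.
Proportional shares (ignoring caps): Unit G1 6,574.88; Unit 2C 6,136.56; Unit 3B 9,580.54; Unit G2 4,258.02.
Held at cap: Unit G1 ($4,750), Unit 3B ($6,800); remaining pool $15,000 reallocated over remaining days 332.
Shares after redistribution: Unit 2C 8,855.42 → $8,855; Unit G2 6,144.58 → $6,145.

Unit G1: $4,750 | Unit 2C: $8,855 | Unit 3B: $6,800 | Unit G2: $6,145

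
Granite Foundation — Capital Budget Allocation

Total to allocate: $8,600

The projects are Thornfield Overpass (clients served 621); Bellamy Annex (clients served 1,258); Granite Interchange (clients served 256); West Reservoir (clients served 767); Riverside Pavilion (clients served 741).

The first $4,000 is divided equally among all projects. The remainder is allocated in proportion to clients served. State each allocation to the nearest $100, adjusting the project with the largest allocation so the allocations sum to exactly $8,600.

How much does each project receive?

$4,000 shared equally gives $800 per project.
Remainder $4,600 by clients served (total 3,643): Thornfield Overpass 784.13 → $800; Bellamy Annex 1,588.47 → $1,600; Granite Interchange 323.25 → $300; West Reservoir 968.49 → $1,000; Riverside Pavilion 935.66 → $900.
Totals: Thornfield Overpass $800 + $800 = $1,600; Bellamy Annex $800 + $1,600 = $2,400; Granite Interchange $800 + $300 = $1,100; West Reservoir $800 + $1,000 = $1,800; Riverside Pavilion $800 + $900 = $1,700.

Thornfield Overpass: $1,600 · Bellamy Annex: $2,400 · Granite Interchange: $1,100 · West Reservoir: $1,800 · Riverside Pavilion: $1,700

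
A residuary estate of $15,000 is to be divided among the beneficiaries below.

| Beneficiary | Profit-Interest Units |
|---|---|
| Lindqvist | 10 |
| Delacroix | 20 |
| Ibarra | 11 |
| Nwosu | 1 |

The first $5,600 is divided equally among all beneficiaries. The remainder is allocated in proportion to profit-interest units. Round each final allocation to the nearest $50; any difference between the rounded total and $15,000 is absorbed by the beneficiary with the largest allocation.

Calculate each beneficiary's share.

Lindqvist: $3,650; Delacroix: $5,900; Ibarra: $3,850; Nwosu: $1,600

$5,600 shared equally gives $1,400 per beneficiary.
Remainder $9,400 by profit-interest units (total 42): Lindqvist 2,238.10 → $2,250; Delacroix 4,476.19 → $4,500; Ibarra 2,461.90 → $2,450; Nwosu 223.81 → $200.
Totals: Lindqvist $1,400 + $2,250 = $3,650; Delacroix $1,400 + $4,500 = $5,900; Ibarra $1,400 + $2,450 = $3,850; Nwosu $1,400 + $200 = $1,600.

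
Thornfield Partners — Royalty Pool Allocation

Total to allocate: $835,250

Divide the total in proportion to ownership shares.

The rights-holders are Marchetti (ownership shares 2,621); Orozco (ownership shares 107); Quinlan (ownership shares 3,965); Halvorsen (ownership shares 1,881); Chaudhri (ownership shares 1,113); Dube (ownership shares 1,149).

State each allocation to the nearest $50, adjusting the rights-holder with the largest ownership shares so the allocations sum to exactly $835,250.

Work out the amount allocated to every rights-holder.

Ownership shares total: 10,836.
Unrounded shares: Marchetti 2,621/10,836 × $835,250 = 202,029.37; Orozco 107/10,836 × $835,250 = 8,247.67; Quinlan 3,965/10,836 × $835,250 = 305,626.27; Halvorsen 1,881/10,836 × $835,250 = 144,989.41; Chaudhri 1,113/10,836 × $835,250 = 85,791.18; Dube 1,149/10,836 × $835,250 = 88,566.10.
Rounded to nearest $50: Marchetti $202,050; Orozco $8,250; Quinlan $305,650; Halvorsen $145,000; Chaudhri $85,800; Dube $88,550. Sum = $835,300.
Difference $835,250 − $835,300 = −$50 applied to largest ownership shares (Quinlan): Quinlan becomes $305,600.

Marchetti: $202,050 | Orozco: $8,250 | Quinlan: $305,600 | Halvorsen: $145,000 | Chaudhri: $85,800 | Dube: $88,550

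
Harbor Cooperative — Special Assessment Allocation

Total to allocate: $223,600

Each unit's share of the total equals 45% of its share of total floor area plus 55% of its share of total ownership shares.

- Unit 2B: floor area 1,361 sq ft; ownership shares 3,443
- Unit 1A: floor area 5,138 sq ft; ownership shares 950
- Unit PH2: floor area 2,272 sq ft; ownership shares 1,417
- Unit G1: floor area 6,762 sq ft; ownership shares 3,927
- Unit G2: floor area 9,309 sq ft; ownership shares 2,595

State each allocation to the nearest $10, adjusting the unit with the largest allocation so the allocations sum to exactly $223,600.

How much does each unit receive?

Floor area total 24,842; ownership shares total 12,332.
Combined weights (45% floor area + 55% ownership shares): Unit 2B 0.1782; Unit 1A 0.1354; Unit PH2 0.1044; Unit G1 0.2976; Unit G2 0.2844.
Unrounded shares: Unit 2B 39,847.67; Unit 1A 30,284.76; Unit PH2 23,333.44; Unit G1 66,550.53; Unit G2 63,583.61.
At nearest $10: Unit 2B $39,850; Unit 1A $30,280; Unit PH2 $23,330; Unit G1 $66,550; Unit G2 $63,580. Sum = $223,590.
Difference $223,600 − $223,590 = +$10 applied to largest allocation (Unit G1): Unit G1 becomes $66,560.

Unit 2B: $39,850 | Unit 1A: $30,280 | Unit PH2: $23,330 | Unit G1: $66,560 | Unit G2: $63,580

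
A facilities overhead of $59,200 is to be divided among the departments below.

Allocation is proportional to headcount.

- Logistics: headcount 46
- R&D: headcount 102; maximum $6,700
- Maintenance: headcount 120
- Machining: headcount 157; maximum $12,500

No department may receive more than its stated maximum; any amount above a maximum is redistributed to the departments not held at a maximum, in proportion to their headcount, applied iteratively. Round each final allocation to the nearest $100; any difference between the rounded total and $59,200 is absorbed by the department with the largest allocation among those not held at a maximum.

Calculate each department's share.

Logistics: $11,100 | R&D: $6,700 | Maintenance: $28,900 | Machining: $12,500

Headcount total: 425.
Unconstrained shares: Logistics 6,407.53; R&D 14,208.00; Maintenance 16,715.29; Machining 21,869.18.
Held at cap: R&D ($6,700), Machining ($12,500); remaining pool $40,000 reallocated over remaining headcount 166.
Shares after redistribution: Logistics 11,084.34 → $11,100; Maintenance 28,915.66 → $28,900.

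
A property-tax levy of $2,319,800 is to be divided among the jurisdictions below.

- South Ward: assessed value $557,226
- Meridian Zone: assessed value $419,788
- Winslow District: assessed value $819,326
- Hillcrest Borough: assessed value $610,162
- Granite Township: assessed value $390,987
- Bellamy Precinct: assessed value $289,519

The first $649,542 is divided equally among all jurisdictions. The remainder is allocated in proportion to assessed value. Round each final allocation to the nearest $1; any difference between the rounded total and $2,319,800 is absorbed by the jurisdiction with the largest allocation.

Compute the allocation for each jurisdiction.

South Ward: $409,750; Meridian Zone: $335,388; Winslow District: $551,561; Hillcrest Borough: $438,392; Granite Township: $319,805; Bellamy Precinct: $264,904

Equal tier: $649,542 ÷ 6 = $108,257 apiece.
Remainder $1,670,258 by assessed value (total 3,087,008): South Ward 301,492.96 → $301,493; Meridian Zone 227,130.69 → $227,131; Winslow District 443,304.91 → $443,305; Hillcrest Borough 330,134.54 → $330,135; Granite Township 211,547.61 → $211,548; Bellamy Precinct 156,647.29 → $156,647.
Rounding difference −$1 on remainder applied to Winslow District.
Totals: South Ward $108,257 + $301,493 = $409,750; Meridian Zone $108,257 + $227,131 = $335,388; Winslow District $108,257 + $443,304 = $551,561; Hillcrest Borough $108,257 + $330,135 = $438,392; Granite Township $108,257 + $211,548 = $319,805; Bellamy Precinct $108,257 + $156,647 = $264,904.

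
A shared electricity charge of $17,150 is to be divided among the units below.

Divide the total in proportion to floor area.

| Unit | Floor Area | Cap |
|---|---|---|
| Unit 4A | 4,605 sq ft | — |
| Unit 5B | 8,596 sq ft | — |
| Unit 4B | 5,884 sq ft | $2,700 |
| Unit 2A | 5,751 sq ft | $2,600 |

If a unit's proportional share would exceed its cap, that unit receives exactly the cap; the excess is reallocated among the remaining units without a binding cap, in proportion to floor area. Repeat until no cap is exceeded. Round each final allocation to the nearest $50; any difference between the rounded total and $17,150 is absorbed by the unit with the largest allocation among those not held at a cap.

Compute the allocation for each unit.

Unit 4A: $4,150 · Unit 5B: $7,700 · Unit 4B: $2,700 · Unit 2A: $2,600

Sum of floor area: 24,836.
Proportional shares (ignoring caps): Unit 4A 3,179.89; Unit 5B 5,935.79; Unit 4B 4,063.08; Unit 2A 3,971.24.
Capped: Unit 4B ($2,700), Unit 2A ($2,600); remaining pool $11,850 reallocated over remaining floor area 13,201.
Remaining shares: Unit 4A 4,133.72 → $4,150; Unit 5B 7,716.28 → $7,700.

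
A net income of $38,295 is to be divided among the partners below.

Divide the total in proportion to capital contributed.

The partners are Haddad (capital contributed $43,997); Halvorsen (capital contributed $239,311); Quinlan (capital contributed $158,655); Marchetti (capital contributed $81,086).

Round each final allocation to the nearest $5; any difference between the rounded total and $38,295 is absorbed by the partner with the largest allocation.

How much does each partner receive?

Total capital contributed = 523,049.
Proportional shares: Haddad 43,997/523,049 × $38,295 = 3,221.24; Halvorsen 239,311/523,049 × $38,295 = 17,521.14; Quinlan 158,655/523,049 × $38,295 = 11,615.92; Marchetti 81,086/523,049 × $38,295 = 5,936.71.
Rounded to nearest $5: Haddad $3,220; Halvorsen $17,520; Quinlan $11,615; Marchetti $5,935. Sum = $38,290.
Difference $38,295 − $38,290 = +$5 applied to largest allocation (Halvorsen): Halvorsen becomes $17,525.

Haddad: $3,220; Halvorsen: $17,525; Quinlan: $11,615; Marchetti: $5,935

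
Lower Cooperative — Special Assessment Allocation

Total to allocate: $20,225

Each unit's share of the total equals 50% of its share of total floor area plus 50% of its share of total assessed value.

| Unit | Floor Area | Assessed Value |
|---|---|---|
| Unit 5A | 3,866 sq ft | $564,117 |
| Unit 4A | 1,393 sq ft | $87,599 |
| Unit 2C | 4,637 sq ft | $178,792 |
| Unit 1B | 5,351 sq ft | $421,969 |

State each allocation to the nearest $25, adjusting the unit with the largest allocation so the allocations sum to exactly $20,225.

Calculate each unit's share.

Floor area total 15,247; assessed value total 1,252,477.
Composite weights (50% floor area + 50% assessed value): Unit 5A 0.3520; Unit 4A 0.0807; Unit 2C 0.2234; Unit 1B 0.3439.
Unrounded shares: Unit 5A 7,118.79; Unit 4A 1,631.17; Unit 2C 4,519.03; Unit 1B 6,956.00.
Rounded to nearest $25: Unit 5A $7,125; Unit 4A $1,625; Unit 2C $4,525; Unit 1B $6,950. Sum = $20,225.
No rounding difference to absorb.

Unit 5A: $7,125; Unit 4A: $1,625; Unit 2C: $4,525; Unit 1B: $6,950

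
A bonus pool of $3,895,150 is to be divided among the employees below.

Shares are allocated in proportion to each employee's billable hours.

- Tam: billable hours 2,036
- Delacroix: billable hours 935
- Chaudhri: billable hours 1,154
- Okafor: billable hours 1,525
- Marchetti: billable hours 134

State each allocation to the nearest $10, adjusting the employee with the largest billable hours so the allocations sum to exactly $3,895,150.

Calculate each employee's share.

Combined billable hours = 2,036 + 935 + 1,154 + 1,525 + 134 = 5,784.
Raw shares: Tam 1,371,114.35; Delacroix 629,662.04; Chaudhri 777,144.38; Okafor 1,026,988.89; Marchetti 90,240.34.
At nearest $10: Tam $1,371,110; Delacroix $629,660; Chaudhri $777,140; Okafor $1,026,990; Marchetti $90,240. Sum = $3,895,140.
Difference $3,895,150 − $3,895,140 = +$10 applied to largest billable hours (Tam): Tam becomes $1,371,120.

Tam: $1,371,120 | Delacroix: $629,660 | Chaudhri: $777,140 | Okafor: $1,026,990 | Marchetti: $90,240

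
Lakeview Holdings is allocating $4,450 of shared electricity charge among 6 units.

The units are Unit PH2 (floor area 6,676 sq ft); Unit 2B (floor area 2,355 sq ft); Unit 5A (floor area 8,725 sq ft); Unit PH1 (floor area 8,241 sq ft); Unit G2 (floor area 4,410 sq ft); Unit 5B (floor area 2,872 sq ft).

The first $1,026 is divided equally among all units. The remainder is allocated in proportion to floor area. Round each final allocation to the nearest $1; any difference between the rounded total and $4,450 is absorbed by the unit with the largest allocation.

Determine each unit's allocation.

$1,026 shared equally gives $171 per unit.
Remainder $3,424 by floor area (total 33,279): Unit PH2 686.88 → $687; Unit 2B 242.30 → $242; Unit 5A 897.70 → $898; Unit PH1 847.90 → $848; Unit G2 453.73 → $454; Unit 5B 295.49 → $295.
Totals: Unit PH2 $171 + $687 = $858; Unit 2B $171 + $242 = $413; Unit 5A $171 + $898 = $1,069; Unit PH1 $171 + $848 = $1,019; Unit G2 $171 + $454 = $625; Unit 5B $171 + $295 = $466.

Unit PH2: $858; Unit 2B: $413; Unit 5A: $1,069; Unit PH1: $1,019; Unit G2: $625; Unit 5B: $466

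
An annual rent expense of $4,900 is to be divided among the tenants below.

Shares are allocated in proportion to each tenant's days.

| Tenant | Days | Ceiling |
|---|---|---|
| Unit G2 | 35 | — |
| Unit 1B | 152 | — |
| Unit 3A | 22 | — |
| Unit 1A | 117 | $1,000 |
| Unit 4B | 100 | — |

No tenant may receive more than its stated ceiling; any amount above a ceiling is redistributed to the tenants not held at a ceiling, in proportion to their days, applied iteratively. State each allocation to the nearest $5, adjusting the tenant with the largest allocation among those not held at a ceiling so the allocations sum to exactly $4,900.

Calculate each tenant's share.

Sum of days: 426.
Pro-rata shares before constraints: Unit G2 402.58; Unit 1B 1,748.36; Unit 3A 253.05; Unit 1A 1,345.77; Unit 4B 1,150.23.
Cap binds for Unit 1A ($1,000); residual $3,900 reallocated over remaining days 309.
Shares after redistribution: Unit G2 441.75 → $440; Unit 1B 1,918.45 → $1,920; Unit 3A 277.67 → $280; Unit 4B 1,262.14 → $1,260.

Unit G2: $440; Unit 1B: $1,920; Unit 3A: $280; Unit 1A: $1,000; Unit 4B: $1,260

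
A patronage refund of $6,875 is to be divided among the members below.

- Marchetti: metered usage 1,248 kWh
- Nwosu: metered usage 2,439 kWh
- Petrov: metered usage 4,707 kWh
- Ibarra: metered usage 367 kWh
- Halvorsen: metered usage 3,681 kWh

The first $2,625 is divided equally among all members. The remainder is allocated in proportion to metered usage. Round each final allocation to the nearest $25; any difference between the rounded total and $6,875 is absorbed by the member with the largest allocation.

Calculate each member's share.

Marchetti: $950 | Nwosu: $1,350 | Petrov: $2,150 | Ibarra: $650 | Halvorsen: $1,775

Equal tier: $2,625 ÷ 5 = $525 apiece.
Remainder $4,250 by metered usage (total 12,442): Marchetti 426.30 → $425; Nwosu 833.13 → $825; Petrov 1,607.84 → $1,600; Ibarra 125.36 → $125; Halvorsen 1,257.37 → $1,250.
Rounding difference +$25 on remainder applied to Petrov.
Totals: Marchetti $525 + $425 = $950; Nwosu $525 + $825 = $1,350; Petrov $525 + $1,625 = $2,150; Ibarra $525 + $125 = $650; Halvorsen $525 + $1,250 = $1,775.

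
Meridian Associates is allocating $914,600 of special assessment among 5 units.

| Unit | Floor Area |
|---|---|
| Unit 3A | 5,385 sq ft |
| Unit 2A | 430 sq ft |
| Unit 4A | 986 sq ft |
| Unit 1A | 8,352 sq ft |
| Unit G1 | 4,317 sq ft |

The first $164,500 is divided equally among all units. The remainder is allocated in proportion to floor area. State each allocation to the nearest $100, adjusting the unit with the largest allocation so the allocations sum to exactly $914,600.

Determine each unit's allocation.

$164,500 shared equally gives $32,900 per unit.
Remainder $750,100 by floor area (total 19,470): Unit 3A 207,462.17 → $207,500; Unit 2A 16,566.15 → $16,600; Unit 4A 37,986.57 → $38,000; Unit 1A 321,768.63 → $321,800; Unit G1 166,316.47 → $166,300.
Rounding difference −$100 on remainder applied to Unit 1A.
Totals: Unit 3A $32,900 + $207,500 = $240,400; Unit 2A $32,900 + $16,600 = $49,500; Unit 4A $32,900 + $38,000 = $70,900; Unit 1A $32,900 + $321,700 = $354,600; Unit G1 $32,900 + $166,300 = $199,200.

Unit 3A: $240,400 | Unit 2A: $49,500 | Unit 4A: $70,900 | Unit 1A: $354,600 | Unit G1: $199,200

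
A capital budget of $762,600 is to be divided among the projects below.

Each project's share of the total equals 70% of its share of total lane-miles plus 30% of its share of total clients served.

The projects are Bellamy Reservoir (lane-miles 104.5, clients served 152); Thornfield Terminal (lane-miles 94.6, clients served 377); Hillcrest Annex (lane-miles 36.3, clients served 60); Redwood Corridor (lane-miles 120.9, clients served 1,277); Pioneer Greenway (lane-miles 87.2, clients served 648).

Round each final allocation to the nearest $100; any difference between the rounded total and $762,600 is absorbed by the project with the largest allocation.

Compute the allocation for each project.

Bellamy Reservoir: $139,600 | Thornfield Terminal: $148,200 | Hillcrest Annex: $49,200 | Redwood Corridor: $261,700 | Pioneer Greenway: $163,900

Totals — lane-miles 443.5, clients served 2,514.
Blended shares (70% lane-miles + 30% clients served): Bellamy Reservoir 0.1831; Thornfield Terminal 0.1943; Hillcrest Annex 0.0645; Redwood Corridor 0.3432; Pioneer Greenway 0.2150.
Proportional shares: Bellamy Reservoir 139,614.08; Thornfield Terminal 148,173.45; Hillcrest Annex 49,152.74; Redwood Corridor 261,731.67; Pioneer Greenway 163,928.07.
At nearest $100: Bellamy Reservoir $139,600; Thornfield Terminal $148,200; Hillcrest Annex $49,200; Redwood Corridor $261,700; Pioneer Greenway $163,900. Sum = $762,600.
No rounding difference to absorb.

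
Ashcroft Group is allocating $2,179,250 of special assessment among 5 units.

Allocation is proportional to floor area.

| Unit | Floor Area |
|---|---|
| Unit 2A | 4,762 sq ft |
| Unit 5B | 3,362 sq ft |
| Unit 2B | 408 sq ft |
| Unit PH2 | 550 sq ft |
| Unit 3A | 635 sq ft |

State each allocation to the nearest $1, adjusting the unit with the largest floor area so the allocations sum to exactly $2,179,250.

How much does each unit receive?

Combined floor area = 4,762 + 3,362 + 408 + 550 + 635 = 9,717.
Pro-rata amounts: Unit 2A 1,067,982.76; Unit 5B 754,002.11; Unit 2B 91,502.93; Unit PH2 123,349.54; Unit 3A 142,412.65.
After rounding ($1): Unit 2A $1,067,983; Unit 5B $754,002; Unit 2B $91,503; Unit PH2 $123,350; Unit 3A $142,413. Sum = $2,179,251.
Difference $2,179,250 − $2,179,251 = −$1 applied to largest floor area (Unit 2A): Unit 2A becomes $1,067,982.

Unit 2A: $1,067,982 | Unit 5B: $754,002 | Unit 2B: $91,503 | Unit PH2: $123,350 | Unit 3A: $142,413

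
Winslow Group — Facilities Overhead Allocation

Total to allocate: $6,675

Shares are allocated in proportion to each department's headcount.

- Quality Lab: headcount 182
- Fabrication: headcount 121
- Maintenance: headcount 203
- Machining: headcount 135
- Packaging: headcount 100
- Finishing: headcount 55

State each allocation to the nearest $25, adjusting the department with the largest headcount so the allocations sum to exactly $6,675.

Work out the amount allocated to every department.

Combined headcount = 182 + 121 + 203 + 135 + 100 + 55 = 796.
Raw shares: Quality Lab 1,526.19; Fabrication 1,014.67; Maintenance 1,702.29; Machining 1,132.07; Packaging 838.57; Finishing 461.21.
After rounding ($25): Quality Lab $1,525; Fabrication $1,025; Maintenance $1,700; Machining $1,125; Packaging $850; Finishing $450. Sum = $6,675.
Rounded total matches; no reconciliation needed.

Quality Lab: $1,525; Fabrication: $1,025; Maintenance: $1,700; Machining: $1,125; Packaging: $850; Finishing: $450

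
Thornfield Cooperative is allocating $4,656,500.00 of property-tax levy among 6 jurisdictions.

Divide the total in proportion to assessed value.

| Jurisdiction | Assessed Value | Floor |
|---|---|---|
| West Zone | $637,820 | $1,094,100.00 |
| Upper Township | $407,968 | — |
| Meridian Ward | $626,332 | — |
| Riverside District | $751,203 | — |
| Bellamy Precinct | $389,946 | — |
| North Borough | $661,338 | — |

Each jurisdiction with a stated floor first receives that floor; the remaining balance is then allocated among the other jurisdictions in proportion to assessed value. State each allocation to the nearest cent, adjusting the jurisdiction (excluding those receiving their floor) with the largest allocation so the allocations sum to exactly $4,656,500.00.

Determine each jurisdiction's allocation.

West Zone: $1,094,100.00 · Upper Township: $512,320.88 · Meridian Ward: $786,539.53 · Riverside District: $943,350.89 · Bellamy Precinct: $489,689.09 · North Borough: $830,499.61

Minimums first: West Zone $1,094,100.00. Remaining pool $3,562,400.00.
Remaining pool split over remaining assessed value 2,836,787: Upper Township 512,320.8768 → $512,320.88; Meridian Ward 786,539.5311 → $786,539.53; Riverside District 943,350.8992 → $943,350.90; Bellamy Precinct 489,689.08501 → $489,689.09; North Borough 830,499.6079 → $830,499.61.
Rounding difference −$0.01 applied to Riverside District → $943,350.89.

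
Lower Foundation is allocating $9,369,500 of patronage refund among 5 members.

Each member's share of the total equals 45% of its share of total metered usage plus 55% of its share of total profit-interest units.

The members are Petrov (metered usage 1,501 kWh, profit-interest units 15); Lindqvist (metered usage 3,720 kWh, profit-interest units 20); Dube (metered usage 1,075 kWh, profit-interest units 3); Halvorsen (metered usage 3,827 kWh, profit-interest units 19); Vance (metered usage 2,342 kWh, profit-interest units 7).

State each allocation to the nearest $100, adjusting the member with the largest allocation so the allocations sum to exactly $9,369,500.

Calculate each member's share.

Totals — metered usage 12,465, profit-interest units 64.
Combined weights (45% metered usage + 55% profit-interest units): Petrov 0.1831; Lindqvist 0.3062; Dube 0.0646; Halvorsen 0.3014; Vance 0.1447.
Raw shares: Petrov 1,715,499.00; Lindqvist 2,868,669.46; Dube 605,175.20; Halvorsen 2,824,342.97; Vance 1,355,813.37.
At nearest $100: Petrov $1,715,500; Lindqvist $2,868,700; Dube $605,200; Halvorsen $2,824,300; Vance $1,355,800. Sum = $9,369,500.
No rounding difference to absorb.

Petrov: $1,715,500 · Lindqvist: $2,868,700 · Dube: $605,200 · Halvorsen: $2,824,300 · Vance: $1,355,800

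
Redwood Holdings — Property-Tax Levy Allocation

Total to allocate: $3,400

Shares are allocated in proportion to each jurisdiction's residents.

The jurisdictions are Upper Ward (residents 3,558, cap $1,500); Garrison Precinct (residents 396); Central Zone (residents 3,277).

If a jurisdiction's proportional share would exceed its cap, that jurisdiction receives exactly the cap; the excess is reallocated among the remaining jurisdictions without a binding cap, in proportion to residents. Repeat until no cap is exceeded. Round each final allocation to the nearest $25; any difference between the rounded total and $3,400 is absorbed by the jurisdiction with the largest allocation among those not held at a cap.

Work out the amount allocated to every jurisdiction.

Combined residents = 7,231.
Unconstrained shares: Upper Ward 1,672.96; Garrison Precinct 186.20; Central Zone 1,540.84.
Held at cap: Upper Ward ($1,500); remaining pool $1,900 reallocated over remaining residents 3,673.
Remaining shares: Garrison Precinct 204.85 → $200; Central Zone 1,695.15 → $1,700.

Upper Ward: $1,500 | Garrison Precinct: $200 | Central Zone: $1,700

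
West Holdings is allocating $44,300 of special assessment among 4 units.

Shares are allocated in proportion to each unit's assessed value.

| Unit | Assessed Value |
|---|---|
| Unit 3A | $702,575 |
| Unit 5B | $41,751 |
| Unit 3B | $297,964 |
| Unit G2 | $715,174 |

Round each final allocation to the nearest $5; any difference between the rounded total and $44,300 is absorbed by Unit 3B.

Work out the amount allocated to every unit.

Sum of assessed value: 1,757,464.
Pro-rata amounts: Unit 3A 702,575/1,757,464 × $44,300 = 17,709.65; Unit 5B 41,751/1,757,464 × $44,300 = 1,052.41; Unit 3B 297,964/1,757,464 × $44,300 = 7,510.71; Unit G2 715,174/1,757,464 × $44,300 = 18,027.23.
After rounding ($5): Unit 3A $17,710; Unit 5B $1,050; Unit 3B $7,510; Unit G2 $18,025. Sum = $44,295.
Difference $44,300 − $44,295 = +$5 applied to Unit 3B: Unit 3B becomes $7,515.

Unit 3A: $17,710 | Unit 5B: $1,050 | Unit 3B: $7,515 | Unit G2: $18,025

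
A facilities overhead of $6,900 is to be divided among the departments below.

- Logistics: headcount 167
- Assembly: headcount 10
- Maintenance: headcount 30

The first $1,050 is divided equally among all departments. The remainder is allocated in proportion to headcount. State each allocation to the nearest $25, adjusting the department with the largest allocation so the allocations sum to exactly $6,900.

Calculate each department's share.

First tranche $1,050 split equally: $350 each.
Remainder $5,850 by headcount (total 207): Logistics 4,719.57 → $4,725; Assembly 282.61 → $275; Maintenance 847.83 → $850.
Totals: Logistics $350 + $4,725 = $5,075; Assembly $350 + $275 = $625; Maintenance $350 + $850 = $1,200.

Logistics: $5,075 · Assembly: $625 · Maintenance: $1,200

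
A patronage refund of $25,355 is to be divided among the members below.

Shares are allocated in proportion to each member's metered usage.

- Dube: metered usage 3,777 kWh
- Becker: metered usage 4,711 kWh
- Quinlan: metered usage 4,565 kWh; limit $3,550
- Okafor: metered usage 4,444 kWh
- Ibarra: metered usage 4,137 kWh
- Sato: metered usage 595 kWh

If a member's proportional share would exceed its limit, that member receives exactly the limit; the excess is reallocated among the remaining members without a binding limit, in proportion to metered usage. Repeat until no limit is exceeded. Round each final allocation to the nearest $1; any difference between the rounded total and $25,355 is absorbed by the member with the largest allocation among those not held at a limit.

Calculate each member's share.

Dube: $4,662; Becker: $5,816; Quinlan: $3,550; Okafor: $5,486; Ibarra: $5,107; Sato: $734

Combined metered usage = 22,229.
Proportional shares (ignoring caps): Dube 4,308.15; Becker 5,373.49; Quinlan 5,206.96; Okafor 5,068.95; Ibarra 4,718.77; Sato 678.67.
Capped: Quinlan ($3,550); balance $21,805 reallocated over remaining metered usage 17,664.
Redistributed shares: Dube 4,662.45 → $4,662; Becker 5,815.41 → $5,815; Okafor 5,485.81 → $5,486; Ibarra 5,106.84 → $5,107; Sato 734.49 → $734.
Rounding difference +$1 applied to Becker → $5,816.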